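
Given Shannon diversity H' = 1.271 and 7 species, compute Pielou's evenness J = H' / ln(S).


ln(7) = 1.94591
J = H' / ln(S) = 1.271 / 1.94591 = 0.653165 ≈ 0.6532

0.6532


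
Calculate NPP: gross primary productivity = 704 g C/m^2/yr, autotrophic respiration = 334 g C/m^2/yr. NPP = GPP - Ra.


NPP = GPP - Ra = 704 - 334 = 370 g C/m^2/yr

370 g C/m^2/yr


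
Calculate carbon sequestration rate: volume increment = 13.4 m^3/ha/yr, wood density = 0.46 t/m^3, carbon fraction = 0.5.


C = 13.4 * 0.46 * 0.5 = 3.082 ≈ 3.08 t C/ha/yr

3.08 t C/ha/yr


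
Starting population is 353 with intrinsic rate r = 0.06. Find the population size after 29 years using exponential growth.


r*t = 0.06 * 29 = 1.74
exp(1.74) = 5.69734
N = 353 * 5.69734 = 2011.16 ≈ 2011

2011


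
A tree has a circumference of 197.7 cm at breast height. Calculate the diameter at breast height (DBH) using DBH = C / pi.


DBH = C / pi = 197.7 / 3.141593 = 62.9299 ≈ 62.93 cm

62.93 cm


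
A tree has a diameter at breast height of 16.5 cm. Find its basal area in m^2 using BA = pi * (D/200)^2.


D/200 = 16.5/200 = 0.0825 m
(D/200)^2 = 0.0825^2 = 0.00680625
BA = 3.141593 * 0.00680625 = 0.0213825 ≈ 0.0214 m^2

0.0214 m^2


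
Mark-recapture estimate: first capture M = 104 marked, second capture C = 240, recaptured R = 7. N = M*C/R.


N = M * C / R = 104 * 240 / 7 = 24960 / 7 = 3565.71 ≈ 3566

3566 individuals


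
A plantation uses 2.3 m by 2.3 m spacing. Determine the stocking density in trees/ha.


N = 10000 / 2.3^2 = 10000 / 5.29 = 1890.36 ≈ 1890 trees/ha

1890 trees/ha


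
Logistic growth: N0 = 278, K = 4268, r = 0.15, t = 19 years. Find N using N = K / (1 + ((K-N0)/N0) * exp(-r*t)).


(K - N0)/N0 = (4268 - 278)/278 = 3990/278 = 14.3525
r*t = 0.15 * 19 = 2.85; exp(-2.85) = 0.0578443
14.3525 * 0.0578443 = 0.830210
1 + 0.830210 = 1.83021
N = 4268 / 1.83021 = 2331.97 ≈ 2332

2332


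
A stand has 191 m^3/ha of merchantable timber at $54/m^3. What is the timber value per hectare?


Value = 191 * 54 = $10314/ha

$10314/ha


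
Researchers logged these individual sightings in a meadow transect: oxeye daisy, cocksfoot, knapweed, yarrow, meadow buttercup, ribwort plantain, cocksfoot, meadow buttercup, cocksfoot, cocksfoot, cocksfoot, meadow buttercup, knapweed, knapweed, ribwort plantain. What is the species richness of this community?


Total individuals logged = 15
Distinct species (count of individuals): oxeye daisy (1), cocksfoot (5), knapweed (3), yarrow (1), meadow buttercup (3), ribwort plantain (2)
Species richness = number of distinct species = 6

6


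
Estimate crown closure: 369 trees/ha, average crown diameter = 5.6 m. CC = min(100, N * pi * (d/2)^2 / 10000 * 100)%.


(d/2)^2 = (5.6/2)^2 = 2.8^2 = 7.84
Crown area = 3.141593 * 7.84 = 24.6301 m^2
N * area / 10000 * 100 = 369 * 24.6301 / 10000 * 100 = 90.8851
CC = min(100, 90.8851) = 90.8851 ≈ 90.9%

90.9%


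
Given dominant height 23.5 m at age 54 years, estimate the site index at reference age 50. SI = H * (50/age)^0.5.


50/54 = 0.925926
(0.925926)^0.5 = 0.962250
SI = 23.5 * 0.962250 = 22.6129 ≈ 22.6 m

22.6 m


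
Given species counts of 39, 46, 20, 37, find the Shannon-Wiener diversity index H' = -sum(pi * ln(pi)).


Total N = 39 + 46 + 20 + 37 = 142
Per-species terms:
  p = 39/142 = 0.274648; ln(p) = -1.292265; p*ln(p) = 0.274648 * (-1.292265) = -0.354918
  p = 46/142 = 0.323944; ln(p) = -1.127185; p*ln(p) = 0.323944 * (-1.127185) = -0.365145
  p = 20/142 = 0.140845; ln(p) = -1.960095; p*ln(p) = 0.140845 * (-1.960095) = -0.276070
  p = 37/142 = 0.260563; ln(p) = -1.344911; p*ln(p) = 0.260563 * (-1.344911) = -0.350434
sum(p*ln(p)) = (-0.354918) + (-0.365145) + (-0.276070) + (-0.350434) = -1.346567
H' = -(-1.346567) = 1.346567 ≈ 1.3466

1.3466


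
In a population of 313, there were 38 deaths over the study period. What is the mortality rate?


Mortality rate = 38 / 313 = 0.121406 ≈ 0.1214

0.1214


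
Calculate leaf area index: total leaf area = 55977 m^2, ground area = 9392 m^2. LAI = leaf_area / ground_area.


LAI = 55977 / 9392 = 5.9601 ≈ 5.96

5.96


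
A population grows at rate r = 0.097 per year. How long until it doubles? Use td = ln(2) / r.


td = ln(2) / 0.097 = 0.693147 / 0.097 = 7.14585 ≈ 7.1 years

7.1 years


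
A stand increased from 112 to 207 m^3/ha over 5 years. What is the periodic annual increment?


PAI = (V2 - V1) / period = (207 - 112) / 5 = 95 / 5 = 19.00 m^3/ha/yr

19.00 m^3/ha/yr


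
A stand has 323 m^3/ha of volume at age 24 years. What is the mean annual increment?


MAI = 323 / 24 = 13.4583 ≈ 13.46 m^3/ha/yr

13.46 m^3/ha/yr


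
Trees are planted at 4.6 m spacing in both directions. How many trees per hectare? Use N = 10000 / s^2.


N = 10000 / 4.6^2 = 10000 / 21.16 = 472.590 ≈ 473 trees/ha

473 trees/ha


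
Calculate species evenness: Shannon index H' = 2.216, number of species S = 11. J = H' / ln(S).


ln(11) = 2.39790
J = H' / ln(S) = 2.216 / 2.39790 = 0.924142 ≈ 0.9241

0.9241


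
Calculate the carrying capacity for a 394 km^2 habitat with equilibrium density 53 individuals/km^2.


K = 53 * 394 = 20882 individuals

20882 individuals


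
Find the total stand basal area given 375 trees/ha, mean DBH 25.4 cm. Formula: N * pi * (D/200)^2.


(D/200)^2 = (25.4/200)^2 = 0.127^2 = 0.016129
Individual BA = 3.141593 * 0.016129 = 0.0506708 m^2
Stand BA = 375 * 0.0506708 = 19.0016 ≈ 19.00 m^2/ha

19.00 m^2/ha


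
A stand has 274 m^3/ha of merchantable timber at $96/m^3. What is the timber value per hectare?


Value = 274 * 96 = $26304/ha

$26304/ha


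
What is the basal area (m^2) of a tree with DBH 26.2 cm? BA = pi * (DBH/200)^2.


D/200 = 26.2/200 = 0.131 m
(D/200)^2 = 0.131^2 = 0.017161
BA = 3.141593 * 0.017161 = 0.0539129 ≈ 0.0539 m^2

0.0539 m^2


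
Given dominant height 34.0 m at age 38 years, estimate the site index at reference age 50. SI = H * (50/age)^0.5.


50/38 = 1.31579
(1.31579)^0.5 = 1.14708
SI = 34.0 * 1.14708 = 39.0007 ≈ 39.0 m

39.0 m


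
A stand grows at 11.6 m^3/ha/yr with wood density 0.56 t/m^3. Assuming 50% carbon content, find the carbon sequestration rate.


C = 11.6 * 0.56 * 0.5 = 3.248 ≈ 3.25 t C/ha/yr

3.25 t C/ha/yr


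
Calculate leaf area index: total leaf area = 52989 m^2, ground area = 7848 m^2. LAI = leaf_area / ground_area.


LAI = 52989 / 7848 = 6.7519 ≈ 6.75

6.75


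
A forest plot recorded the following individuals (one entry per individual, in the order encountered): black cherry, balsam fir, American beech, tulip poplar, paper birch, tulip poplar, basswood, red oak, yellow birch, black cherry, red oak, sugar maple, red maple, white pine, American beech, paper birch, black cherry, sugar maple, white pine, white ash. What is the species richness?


Total individuals logged = 20
Distinct species (count of individuals): black cherry (3), balsam fir (1), American beech (2), tulip poplar (2), paper birch (2), basswood (1), red oak (2), yellow birch (1), sugar maple (2), red maple (1), white pine (2), white ash (1)
Species richness = number of distinct species = 12

12


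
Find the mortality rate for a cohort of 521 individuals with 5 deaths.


Mortality rate = 5 / 521 = 0.009597 ≈ 0.0096

0.0096


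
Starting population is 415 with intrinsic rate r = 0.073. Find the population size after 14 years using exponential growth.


r*t = 0.073 * 14 = 1.022
exp(1.022) = 2.77875
N = 415 * 2.77875 = 1153.18 ≈ 1153

1153


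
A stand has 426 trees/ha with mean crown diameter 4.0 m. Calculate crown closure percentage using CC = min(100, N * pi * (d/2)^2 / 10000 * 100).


(d/2)^2 = (4.0/2)^2 = 2^2 = 4
Crown area = 3.141593 * 4 = 12.5664 m^2
N * area / 10000 * 100 = 426 * 12.5664 / 10000 * 100 = 53.5329
CC = min(100, 53.5329) = 53.5329 ≈ 53.5%

53.5%


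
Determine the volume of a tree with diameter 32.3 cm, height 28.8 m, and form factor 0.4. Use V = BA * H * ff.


(D/200)^2 = (32.3/200)^2 = 0.1615^2 = 0.02608225
BA = 3.141593 * 0.02608225 = 0.0819398 m^2
V = 0.0819398 * 28.8 * 0.4 = 0.943946 ≈ 0.944 m^3

0.944 m^3


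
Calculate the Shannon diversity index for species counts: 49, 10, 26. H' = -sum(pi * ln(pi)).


Total N = 49 + 10 + 26 = 85
Per-species terms:
  p = 49/85 = 0.576471; ln(p) = -0.550830; p*ln(p) = 0.576471 * (-0.550830) = -0.317538
  p = 10/85 = 0.117647; ln(p) = -2.140067; p*ln(p) = 0.117647 * (-2.140067) = -0.251772
  p = 26/85 = 0.305882; ln(p) = -1.184556; p*ln(p) = 0.305882 * (-1.184556) = -0.362334
sum(p*ln(p)) = (-0.317538) + (-0.251772) + (-0.362334) = -0.931644
H' = -(-0.931644) = 0.931644 ≈ 0.9316

0.9316


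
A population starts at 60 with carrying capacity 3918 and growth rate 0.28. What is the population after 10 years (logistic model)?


(K - N0)/N0 = (3918 - 60)/60 = 3858/60 = 64.3000
r*t = 0.28 * 10 = 2.8; exp(-2.8) = 0.0608101
64.3000 * 0.0608101 = 3.91009
1 + 3.91009 = 4.91009
N = 3918 / 4.91009 = 797.949 ≈ 798

798


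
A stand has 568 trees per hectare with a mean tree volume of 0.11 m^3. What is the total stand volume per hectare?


V_stand = 568 * 0.11 = 62.48 ≈ 62.5 m^3/ha

62.5 m^3/ha


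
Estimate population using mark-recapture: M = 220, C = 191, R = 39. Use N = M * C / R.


N = M * C / R = 220 * 191 / 39 = 42020 / 39 = 1077.44 ≈ 1077

1077 individuals


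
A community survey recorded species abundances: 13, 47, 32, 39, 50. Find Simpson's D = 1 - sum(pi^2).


Total N = 13 + 47 + 32 + 39 + 50 = 181
Per-species terms:
  p = 13/181 = 0.071823; p^2 = 0.071823^2 = 0.005159
  p = 47/181 = 0.259669; p^2 = 0.259669^2 = 0.067428
  p = 32/181 = 0.176796; p^2 = 0.176796^2 = 0.031257
  p = 39/181 = 0.215470; p^2 = 0.215470^2 = 0.046427
  p = 50/181 = 0.276243; p^2 = 0.276243^2 = 0.076310
sum(p^2) = 0.005159 + 0.067428 + 0.031257 + 0.046427 + 0.076310 = 0.226581
D = 1 - 0.226581 = 0.773419 ≈ 0.7734

0.7734


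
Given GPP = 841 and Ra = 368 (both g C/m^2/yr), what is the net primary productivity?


NPP = GPP - Ra = 841 - 368 = 473 g C/m^2/yr

473 g C/m^2/yr


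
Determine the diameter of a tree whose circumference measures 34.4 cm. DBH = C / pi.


DBH = C / pi = 34.4 / 3.141593 = 10.9499 ≈ 10.95 cm

10.95 cm


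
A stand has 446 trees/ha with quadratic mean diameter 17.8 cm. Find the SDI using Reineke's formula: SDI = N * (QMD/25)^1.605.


QMD/25 = 17.8/25 = 0.712
(0.712)^1.605 = exp(1.605 * ln(0.712)) = exp(1.605 * (-0.339677)) = exp(-0.545182) = 0.579736
SDI = 446 * 0.579736 = 258.562 ≈ 259

259


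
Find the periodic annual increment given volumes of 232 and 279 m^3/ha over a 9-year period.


PAI = (V2 - V1) / period = (279 - 232) / 9 = 47 / 9 = 5.2222 ≈ 5.22 m^3/ha/yr

5.22 m^3/ha/yr


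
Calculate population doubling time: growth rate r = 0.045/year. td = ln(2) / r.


td = ln(2) / 0.045 = 0.693147 / 0.045 = 15.4033 ≈ 15.4 years

15.4 years


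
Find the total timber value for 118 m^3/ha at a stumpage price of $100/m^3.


Value = 118 * 100 = $11800/ha

$11800/ha


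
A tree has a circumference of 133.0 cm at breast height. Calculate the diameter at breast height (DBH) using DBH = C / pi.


DBH = C / pi = 133.0 / 3.141593 = 42.3352 ≈ 42.34 cm

42.34 cm


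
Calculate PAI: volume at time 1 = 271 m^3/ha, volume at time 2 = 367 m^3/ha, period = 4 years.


PAI = (V2 - V1) / period = (367 - 271) / 4 = 96 / 4 = 24.00 m^3/ha/yr

24.00 m^3/ha/yr


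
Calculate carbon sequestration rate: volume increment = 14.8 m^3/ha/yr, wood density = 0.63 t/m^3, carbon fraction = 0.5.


C = 14.8 * 0.63 * 0.5 = 4.662 ≈ 4.66 t C/ha/yr

4.66 t C/ha/yr


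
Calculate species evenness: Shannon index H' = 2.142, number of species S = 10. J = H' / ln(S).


ln(10) = 2.30259
J = H' / ln(S) = 2.142 / 2.30259 = 0.930257 ≈ 0.9303

0.9303


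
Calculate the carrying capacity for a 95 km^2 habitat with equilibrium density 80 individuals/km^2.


K = 80 * 95 = 7600 individuals

7600 individuals


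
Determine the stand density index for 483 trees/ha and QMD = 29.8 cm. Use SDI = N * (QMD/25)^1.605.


QMD/25 = 29.8/25 = 1.192
(1.192)^1.605 = exp(1.605 * ln(1.192)) = exp(1.605 * 0.175633) = exp(0.281891) = 1.32563
SDI = 483 * 1.32563 = 640.279 ≈ 640

640


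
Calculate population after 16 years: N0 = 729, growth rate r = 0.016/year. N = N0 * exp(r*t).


r*t = 0.016 * 16 = 0.256
exp(0.256) = 1.29175
N = 729 * 1.29175 = 941.686 ≈ 942

942


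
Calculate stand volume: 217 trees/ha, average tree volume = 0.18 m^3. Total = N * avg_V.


V_stand = 217 * 0.18 = 39.06 ≈ 39.1 m^3/ha

39.1 m^3/ha


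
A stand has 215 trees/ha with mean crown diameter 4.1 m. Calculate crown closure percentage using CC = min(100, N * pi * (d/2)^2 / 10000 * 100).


(d/2)^2 = (4.1/2)^2 = 2.05^2 = 4.2025
Crown area = 3.141593 * 4.2025 = 13.2025 m^2
N * area / 10000 * 100 = 215 * 13.2025 / 10000 * 100 = 28.3854
CC = min(100, 28.3854) = 28.3854 ≈ 28.4%

28.4%


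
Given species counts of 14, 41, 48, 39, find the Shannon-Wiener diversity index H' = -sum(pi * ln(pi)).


Total N = 14 + 41 + 48 + 39 = 142
Per-species terms:
  p = 14/142 = 0.098592; ln(p) = -2.316765; p*ln(p) = 0.098592 * (-2.316765) = -0.228414
  p = 41/142 = 0.288732; ln(p) = -1.242256; p*ln(p) = 0.288732 * (-1.242256) = -0.358679
  p = 48/142 = 0.338028; ln(p) = -1.084627; p*ln(p) = 0.338028 * (-1.084627) = -0.366634
  p = 39/142 = 0.274648; ln(p) = -1.292265; p*ln(p) = 0.274648 * (-1.292265) = -0.354918
sum(p*ln(p)) = (-0.228414) + (-0.358679) + (-0.366634) + (-0.354918) = -1.308645
H' = -(-1.308645) = 1.308645 ≈ 1.3086

1.3086


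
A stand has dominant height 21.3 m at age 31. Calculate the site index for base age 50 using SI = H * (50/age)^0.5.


50/31 = 1.61290
(1.61290)^0.5 = 1.27000
SI = 21.3 * 1.27000 = 27.0510 ≈ 27.1 m

27.1 m


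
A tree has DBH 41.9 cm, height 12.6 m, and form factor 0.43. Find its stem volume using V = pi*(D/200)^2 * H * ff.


(D/200)^2 = (41.9/200)^2 = 0.2095^2 = 0.04389025
BA = 3.141593 * 0.04389025 = 0.137885 m^2
V = 0.137885 * 12.6 * 0.43 = 0.747061 ≈ 0.747 m^3

0.747 m^3


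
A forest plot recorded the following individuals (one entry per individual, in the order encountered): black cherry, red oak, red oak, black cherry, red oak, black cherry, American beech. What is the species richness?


Total individuals logged = 7
Distinct species (count of individuals): black cherry (3), red oak (3), American beech (1)
Species richness = number of distinct species = 3

3


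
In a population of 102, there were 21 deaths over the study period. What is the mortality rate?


Mortality rate = 21 / 102 = 0.205882 ≈ 0.2059

0.2059


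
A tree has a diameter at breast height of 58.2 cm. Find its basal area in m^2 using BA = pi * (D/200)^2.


D/200 = 58.2/200 = 0.291 m
(D/200)^2 = 0.291^2 = 0.084681
BA = 3.141593 * 0.084681 = 0.266033 ≈ 0.2660 m^2

0.2660 m^2


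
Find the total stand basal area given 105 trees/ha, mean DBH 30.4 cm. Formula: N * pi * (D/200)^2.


(D/200)^2 = (30.4/200)^2 = 0.152^2 = 0.023104
Individual BA = 3.141593 * 0.023104 = 0.0725834 m^2
Stand BA = 105 * 0.0725834 = 7.62126 ≈ 7.62 m^2/ha

7.62 m^2/ha


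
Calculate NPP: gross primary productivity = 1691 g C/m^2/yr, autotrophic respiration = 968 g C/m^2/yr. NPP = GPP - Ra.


NPP = GPP - Ra = 1691 - 968 = 723 g C/m^2/yr

723 g C/m^2/yr


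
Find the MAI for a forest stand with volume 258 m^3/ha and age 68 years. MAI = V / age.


MAI = 258 / 68 = 3.7941 ≈ 3.79 m^3/ha/yr

3.79 m^3/ha/yr


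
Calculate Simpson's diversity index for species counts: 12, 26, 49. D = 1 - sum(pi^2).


Total N = 12 + 26 + 49 = 87
Per-species terms:
  p = 12/87 = 0.137931; p^2 = 0.137931^2 = 0.019025
  p = 26/87 = 0.298851; p^2 = 0.298851^2 = 0.089312
  p = 49/87 = 0.563218; p^2 = 0.563218^2 = 0.317215
sum(p^2) = 0.019025 + 0.089312 + 0.317215 = 0.425552
D = 1 - 0.425552 = 0.574448 ≈ 0.5744

0.5744


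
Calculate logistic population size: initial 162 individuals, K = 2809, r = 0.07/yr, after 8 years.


(K - N0)/N0 = (2809 - 162)/162 = 2647/162 = 16.3395
r*t = 0.07 * 8 = 0.56; exp(-0.56) = 0.571209
16.3395 * 0.571209 = 9.33327
1 + 9.33327 = 10.3333
N = 2809 / 10.3333 = 271.840 ≈ 272

272


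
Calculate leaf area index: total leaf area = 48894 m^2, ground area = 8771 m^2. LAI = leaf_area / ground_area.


LAI = 48894 / 8771 = 5.5745 ≈ 5.57

5.57


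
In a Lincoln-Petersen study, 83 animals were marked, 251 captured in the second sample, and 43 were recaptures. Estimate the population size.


N = M * C / R = 83 * 251 / 43 = 20833 / 43 = 484.49 ≈ 484

484 individuals


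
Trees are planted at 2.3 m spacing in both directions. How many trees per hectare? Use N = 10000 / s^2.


N = 10000 / 2.3^2 = 10000 / 5.29 = 1890.36 ≈ 1890 trees/ha

1890 trees/ha


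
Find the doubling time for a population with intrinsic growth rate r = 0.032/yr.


td = ln(2) / 0.032 = 0.693147 / 0.032 = 21.6608 ≈ 21.7 years

21.7 years


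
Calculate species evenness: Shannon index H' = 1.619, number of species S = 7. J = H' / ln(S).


ln(7) = 1.94591
J = H' / ln(S) = 1.619 / 1.94591 = 0.832001 ≈ 0.8320

0.8320


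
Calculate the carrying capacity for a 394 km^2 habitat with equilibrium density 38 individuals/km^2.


K = 38 * 394 = 14972 individuals

14972 individuals


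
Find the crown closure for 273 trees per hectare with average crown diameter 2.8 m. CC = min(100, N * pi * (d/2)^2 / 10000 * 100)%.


(d/2)^2 = (2.8/2)^2 = 1.4^2 = 1.96
Crown area = 3.141593 * 1.96 = 6.15752 m^2
N * area / 10000 * 100 = 273 * 6.15752 / 10000 * 100 = 16.8100
CC = min(100, 16.8100) = 16.8100 ≈ 16.8%

16.8%


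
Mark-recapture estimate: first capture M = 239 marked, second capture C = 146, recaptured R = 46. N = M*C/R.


N = M * C / R = 239 * 146 / 46 = 34894 / 46 = 758.57 ≈ 759

759 individuals


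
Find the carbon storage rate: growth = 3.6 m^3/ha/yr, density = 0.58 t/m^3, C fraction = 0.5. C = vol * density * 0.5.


C = 3.6 * 0.58 * 0.5 = 1.044 ≈ 1.04 t C/ha/yr

1.04 t C/ha/yr


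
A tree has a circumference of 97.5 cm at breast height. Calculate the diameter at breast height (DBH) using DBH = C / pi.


DBH = C / pi = 97.5 / 3.141593 = 31.0352 ≈ 31.04 cm

31.04 cm


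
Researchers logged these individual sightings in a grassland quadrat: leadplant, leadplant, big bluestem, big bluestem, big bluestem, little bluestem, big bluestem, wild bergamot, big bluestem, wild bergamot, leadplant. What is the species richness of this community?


Total individuals logged = 11
Distinct species (count of individuals): leadplant (3), big bluestem (5), little bluestem (1), wild bergamot (2)
Species richness = number of distinct species = 4

4


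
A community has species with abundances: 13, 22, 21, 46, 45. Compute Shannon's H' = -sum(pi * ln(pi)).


Total N = 13 + 22 + 21 + 46 + 45 = 147
Per-species terms:
  p = 13/147 = 0.088435; ln(p) = -2.425487; p*ln(p) = 0.088435 * (-2.425487) = -0.214498
  p = 22/147 = 0.149660; ln(p) = -1.899389; p*ln(p) = 0.149660 * (-1.899389) = -0.284263
  p = 21/147 = 0.142857; ln(p) = -1.945911; p*ln(p) = 0.142857 * (-1.945911) = -0.277987
  p = 46/147 = 0.312925; ln(p) = -1.161792; p*ln(p) = 0.312925 * (-1.161792) = -0.363554
  p = 45/147 = 0.306122; ln(p) = -1.183772; p*ln(p) = 0.306122 * (-1.183772) = -0.362379
sum(p*ln(p)) = (-0.214498) + (-0.284263) + (-0.277987) + (-0.363554) + (-0.362379) = -1.502681
H' = -(-1.502681) = 1.502681 ≈ 1.5027

1.5027


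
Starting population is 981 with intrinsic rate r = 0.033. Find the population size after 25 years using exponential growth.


r*t = 0.033 * 25 = 0.825
exp(0.825) = 2.28188
N = 981 * 2.28188 = 2238.52 ≈ 2239

2239


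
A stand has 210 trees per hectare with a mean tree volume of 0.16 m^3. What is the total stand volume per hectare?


V_stand = 210 * 0.16 = 33.6 m^3/ha

33.6 m^3/ha


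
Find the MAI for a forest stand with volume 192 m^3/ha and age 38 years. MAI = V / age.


MAI = 192 / 38 = 5.0526 ≈ 5.05 m^3/ha/yr

5.05 m^3/ha/yr


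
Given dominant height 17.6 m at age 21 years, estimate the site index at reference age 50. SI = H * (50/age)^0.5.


50/21 = 2.38095
(2.38095)^0.5 = 1.54303
SI = 17.6 * 1.54303 = 27.1573 ≈ 27.2 m

27.2 m


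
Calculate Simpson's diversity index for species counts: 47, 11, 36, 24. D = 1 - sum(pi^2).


Total N = 47 + 11 + 36 + 24 = 118
Per-species terms:
  p = 47/118 = 0.398305; p^2 = 0.398305^2 = 0.158647
  p = 11/118 = 0.093220; p^2 = 0.093220^2 = 0.008690
  p = 36/118 = 0.305085; p^2 = 0.305085^2 = 0.093077
  p = 24/118 = 0.203390; p^2 = 0.203390^2 = 0.041367
sum(p^2) = 0.158647 + 0.008690 + 0.093077 + 0.041367 = 0.301781
D = 1 - 0.301781 = 0.698219 ≈ 0.6982

0.6982


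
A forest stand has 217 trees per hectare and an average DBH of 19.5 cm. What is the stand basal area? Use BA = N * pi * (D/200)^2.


(D/200)^2 = (19.5/200)^2 = 0.0975^2 = 0.00950625
Individual BA = 3.141593 * 0.00950625 = 0.0298648 m^2
Stand BA = 217 * 0.0298648 = 6.48066 ≈ 6.48 m^2/ha

6.48 m^2/ha


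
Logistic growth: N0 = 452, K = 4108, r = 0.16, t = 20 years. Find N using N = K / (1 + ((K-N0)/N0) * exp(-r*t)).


(K - N0)/N0 = (4108 - 452)/452 = 3656/452 = 8.08850
r*t = 0.16 * 20 = 3.2; exp(-3.2) = 0.0407622
8.08850 * 0.0407622 = 0.329705
1 + 0.329705 = 1.32971
N = 4108 / 1.32971 = 3089.40 ≈ 3089

3089


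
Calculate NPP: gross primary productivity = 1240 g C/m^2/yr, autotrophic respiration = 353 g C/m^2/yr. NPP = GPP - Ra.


NPP = GPP - Ra = 1240 - 353 = 887 g C/m^2/yr

887 g C/m^2/yr


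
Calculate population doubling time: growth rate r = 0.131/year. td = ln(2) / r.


td = ln(2) / 0.131 = 0.693147 / 0.131 = 5.29120 ≈ 5.3 years

5.3 years


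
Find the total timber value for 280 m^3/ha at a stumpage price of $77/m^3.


Value = 280 * 77 = $21560/ha

$21560/ha


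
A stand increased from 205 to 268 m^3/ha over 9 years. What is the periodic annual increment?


PAI = (V2 - V1) / period = (268 - 205) / 9 = 63 / 9 = 7.00 m^3/ha/yr

7.00 m^3/ha/yr


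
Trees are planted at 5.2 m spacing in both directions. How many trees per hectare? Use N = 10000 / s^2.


N = 10000 / 5.2^2 = 10000 / 27.04 = 369.822 ≈ 370 trees/ha

370 trees/ha


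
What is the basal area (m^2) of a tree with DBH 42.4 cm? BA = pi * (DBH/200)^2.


D/200 = 42.4/200 = 0.212 m
(D/200)^2 = 0.212^2 = 0.044944
BA = 3.141593 * 0.044944 = 0.141196 ≈ 0.1412 m^2

0.1412 m^2


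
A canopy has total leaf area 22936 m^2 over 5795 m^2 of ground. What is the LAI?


LAI = 22936 / 5795 = 3.9579 ≈ 3.96

3.96


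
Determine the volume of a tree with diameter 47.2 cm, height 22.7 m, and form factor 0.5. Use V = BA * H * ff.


(D/200)^2 = (47.2/200)^2 = 0.236^2 = 0.055696
BA = 3.141593 * 0.055696 = 0.174974 m^2
V = 0.174974 * 22.7 * 0.5 = 1.98595 ≈ 1.986 m^3

1.986 m^3


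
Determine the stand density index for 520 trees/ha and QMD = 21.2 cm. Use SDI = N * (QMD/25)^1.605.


QMD/25 = 21.2/25 = 0.848
(0.848)^1.605 = exp(1.605 * ln(0.848)) = exp(1.605 * (-0.164875)) = exp(-0.264624) = 0.767494
SDI = 520 * 0.767494 = 399.097 ≈ 399

399


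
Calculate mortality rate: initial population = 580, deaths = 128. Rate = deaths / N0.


Mortality rate = 128 / 580 = 0.220690 ≈ 0.2207

0.2207


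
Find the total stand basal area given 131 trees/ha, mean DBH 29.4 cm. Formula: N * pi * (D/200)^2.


(D/200)^2 = (29.4/200)^2 = 0.147^2 = 0.021609
Individual BA = 3.141593 * 0.021609 = 0.0678867 m^2
Stand BA = 131 * 0.0678867 = 8.89316 ≈ 8.89 m^2/ha

8.89 m^2/ha


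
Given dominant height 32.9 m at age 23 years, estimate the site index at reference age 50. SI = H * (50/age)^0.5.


50/23 = 2.17391
(2.17391)^0.5 = 1.47442
SI = 32.9 * 1.47442 = 48.5084 ≈ 48.5 m

48.5 m


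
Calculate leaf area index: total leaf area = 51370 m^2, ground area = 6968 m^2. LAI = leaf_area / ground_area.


LAI = 51370 / 6968 = 7.3723 ≈ 7.37

7.37


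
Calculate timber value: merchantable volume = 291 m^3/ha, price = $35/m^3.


Value = 291 * 35 = $10185/ha

$10185/ha


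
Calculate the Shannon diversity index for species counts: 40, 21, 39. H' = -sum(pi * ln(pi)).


Total N = 40 + 21 + 39 = 100
Per-species terms:
  p = 40/100 = 0.400000; ln(p) = -0.916291; p*ln(p) = 0.400000 * (-0.916291) = -0.366516
  p = 21/100 = 0.210000; ln(p) = -1.560648; p*ln(p) = 0.210000 * (-1.560648) = -0.327736
  p = 39/100 = 0.390000; ln(p) = -0.941609; p*ln(p) = 0.390000 * (-0.941609) = -0.367228
sum(p*ln(p)) = (-0.366516) + (-0.327736) + (-0.367228) = -1.061480
H' = -(-1.061480) = 1.061480 ≈ 1.0615

1.0615


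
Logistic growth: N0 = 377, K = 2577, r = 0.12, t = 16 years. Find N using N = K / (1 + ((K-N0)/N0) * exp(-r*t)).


(K - N0)/N0 = (2577 - 377)/377 = 2200/377 = 5.83554
r*t = 0.12 * 16 = 1.92; exp(-1.92) = 0.146607
5.83554 * 0.146607 = 0.855531
1 + 0.855531 = 1.85553
N = 2577 / 1.85553 = 1388.82 ≈ 1389

1389


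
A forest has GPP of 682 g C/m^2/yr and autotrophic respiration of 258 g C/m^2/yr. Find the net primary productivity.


NPP = GPP - Ra = 682 - 258 = 424 g C/m^2/yr

424 g C/m^2/yr


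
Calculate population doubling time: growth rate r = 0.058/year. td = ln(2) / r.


td = ln(2) / 0.058 = 0.693147 / 0.058 = 11.9508 ≈ 12.0 years

12.0 years


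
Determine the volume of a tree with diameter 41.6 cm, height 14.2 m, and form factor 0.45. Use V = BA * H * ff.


(D/200)^2 = (41.6/200)^2 = 0.208^2 = 0.043264
BA = 3.141593 * 0.043264 = 0.135918 m^2
V = 0.135918 * 14.2 * 0.45 = 0.868516 ≈ 0.869 m^3

0.869 m^3


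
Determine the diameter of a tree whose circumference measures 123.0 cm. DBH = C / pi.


DBH = C / pi = 123.0 / 3.141593 = 39.1521 ≈ 39.15 cm

39.15 cm


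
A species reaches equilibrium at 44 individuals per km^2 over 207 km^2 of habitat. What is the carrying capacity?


K = 44 * 207 = 9108 individuals

9108 individuals


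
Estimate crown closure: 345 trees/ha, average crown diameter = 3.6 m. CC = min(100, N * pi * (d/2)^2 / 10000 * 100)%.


(d/2)^2 = (3.6/2)^2 = 1.8^2 = 3.24
Crown area = 3.141593 * 3.24 = 10.1788 m^2
N * area / 10000 * 100 = 345 * 10.1788 / 10000 * 100 = 35.1169
CC = min(100, 35.1169) = 35.1169 ≈ 35.1%

35.1%


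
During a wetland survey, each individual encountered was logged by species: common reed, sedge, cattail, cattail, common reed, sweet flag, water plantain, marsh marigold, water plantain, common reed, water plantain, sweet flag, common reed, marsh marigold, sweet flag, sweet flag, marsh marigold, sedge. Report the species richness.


Total individuals logged = 18
Distinct species (count of individuals): common reed (4), sedge (2), cattail (2), sweet flag (4), water plantain (3), marsh marigold (3)
Species richness = number of distinct species = 6

6


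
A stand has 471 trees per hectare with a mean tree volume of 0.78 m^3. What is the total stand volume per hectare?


V_stand = 471 * 0.78 = 367.38 ≈ 367.4 m^3/ha

367.4 m^3/ha


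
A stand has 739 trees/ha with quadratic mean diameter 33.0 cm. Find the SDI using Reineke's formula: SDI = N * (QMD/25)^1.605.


QMD/25 = 33.0/25 = 1.32
(1.32)^1.605 = exp(1.605 * ln(1.32)) = exp(1.605 * 0.277632) = exp(0.445599) = 1.56143
SDI = 739 * 1.56143 = 1153.90 ≈ 1154

1154


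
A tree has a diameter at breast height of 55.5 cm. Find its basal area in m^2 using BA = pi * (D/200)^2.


D/200 = 55.5/200 = 0.2775 m
(D/200)^2 = 0.2775^2 = 0.07700625
BA = 3.141593 * 0.07700625 = 0.241922 ≈ 0.2419 m^2

0.2419 m^2


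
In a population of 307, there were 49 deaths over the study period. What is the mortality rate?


Mortality rate = 49 / 307 = 0.159609 ≈ 0.1596

0.1596


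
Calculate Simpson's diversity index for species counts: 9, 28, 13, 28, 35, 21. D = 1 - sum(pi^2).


Total N = 9 + 28 + 13 + 28 + 35 + 21 = 134
Per-species terms:
  p = 9/134 = 0.067164; p^2 = 0.067164^2 = 0.004511
  p = 28/134 = 0.208955; p^2 = 0.208955^2 = 0.043662
  p = 13/134 = 0.097015; p^2 = 0.097015^2 = 0.009412
  p = 28/134 = 0.208955; p^2 = 0.208955^2 = 0.043662
  p = 35/134 = 0.261194; p^2 = 0.261194^2 = 0.068222
  p = 21/134 = 0.156716; p^2 = 0.156716^2 = 0.024560
sum(p^2) = 0.004511 + 0.043662 + 0.009412 + 0.043662 + 0.068222 + 0.024560 = 0.194029
D = 1 - 0.194029 = 0.805971 ≈ 0.8060

0.8060


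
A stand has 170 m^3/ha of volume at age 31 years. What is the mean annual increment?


MAI = 170 / 31 = 5.4839 ≈ 5.48 m^3/ha/yr

5.48 m^3/ha/yr


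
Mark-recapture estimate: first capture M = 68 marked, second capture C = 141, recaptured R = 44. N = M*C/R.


N = M * C / R = 68 * 141 / 44 = 9588 / 44 = 217.91 ≈ 218

218 individuals


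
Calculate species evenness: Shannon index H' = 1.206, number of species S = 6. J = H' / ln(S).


ln(6) = 1.79176
J = H' / ln(S) = 1.206 / 1.79176 = 0.673081 ≈ 0.6731

0.6731


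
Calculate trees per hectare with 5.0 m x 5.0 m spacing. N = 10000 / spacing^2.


N = 10000 / 5.0^2 = 10000 / 25 = 400.000 ≈ 400 trees/ha

400 trees/ha


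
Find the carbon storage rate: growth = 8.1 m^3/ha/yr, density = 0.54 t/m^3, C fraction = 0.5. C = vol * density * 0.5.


C = 8.1 * 0.54 * 0.5 = 2.187 ≈ 2.19 t C/ha/yr

2.19 t C/ha/yr


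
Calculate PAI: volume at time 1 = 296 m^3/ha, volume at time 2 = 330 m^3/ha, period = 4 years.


PAI = (V2 - V1) / period = (330 - 296) / 4 = 34 / 4 = 8.50 m^3/ha/yr

8.50 m^3/ha/yr


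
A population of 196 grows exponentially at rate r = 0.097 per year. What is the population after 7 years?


r*t = 0.097 * 7 = 0.679
exp(0.679) = 1.97190
N = 196 * 1.97190 = 386.492 ≈ 386

386


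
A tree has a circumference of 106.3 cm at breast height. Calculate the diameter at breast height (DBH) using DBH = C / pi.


DBH = C / pi = 106.3 / 3.141593 = 33.8363 ≈ 33.84 cm

33.84 cm


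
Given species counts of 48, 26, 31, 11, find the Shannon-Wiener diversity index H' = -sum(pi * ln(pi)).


Total N = 48 + 26 + 31 + 11 = 116
Per-species terms:
  p = 48/116 = 0.413793; ln(p) = -0.882389; p*ln(p) = 0.413793 * (-0.882389) = -0.365126
  p = 26/116 = 0.224138; ln(p) = -1.495493; p*ln(p) = 0.224138 * (-1.495493) = -0.335197
  p = 31/116 = 0.267241; ln(p) = -1.319604; p*ln(p) = 0.267241 * (-1.319604) = -0.352652
  p = 11/116 = 0.094828; ln(p) = -2.355691; p*ln(p) = 0.094828 * (-2.355691) = -0.223385
sum(p*ln(p)) = (-0.365126) + (-0.335197) + (-0.352652) + (-0.223385) = -1.276360
H' = -(-1.276360) = 1.276360 ≈ 1.2764

1.2764


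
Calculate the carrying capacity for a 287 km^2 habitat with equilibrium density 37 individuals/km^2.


K = 37 * 287 = 10619 individuals

10619 individuals


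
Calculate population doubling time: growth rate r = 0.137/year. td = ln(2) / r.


td = ln(2) / 0.137 = 0.693147 / 0.137 = 5.05947 ≈ 5.1 years

5.1 years


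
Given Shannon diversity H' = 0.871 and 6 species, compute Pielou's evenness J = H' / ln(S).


ln(6) = 1.79176
J = H' / ln(S) = 0.871 / 1.79176 = 0.486114 ≈ 0.4861

0.4861


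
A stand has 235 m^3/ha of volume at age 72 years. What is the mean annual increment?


MAI = 235 / 72 = 3.2639 ≈ 3.26 m^3/ha/yr

3.26 m^3/ha/yr


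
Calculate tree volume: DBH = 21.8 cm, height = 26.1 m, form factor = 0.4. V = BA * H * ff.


(D/200)^2 = (21.8/200)^2 = 0.109^2 = 0.011881
BA = 3.141593 * 0.011881 = 0.0373253 m^2
V = 0.0373253 * 26.1 * 0.4 = 0.389676 ≈ 0.390 m^3

0.390 m^3


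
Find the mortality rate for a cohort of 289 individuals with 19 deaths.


Mortality rate = 19 / 289 = 0.065744 ≈ 0.0657

0.0657


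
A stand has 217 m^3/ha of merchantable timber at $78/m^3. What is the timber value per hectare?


Value = 217 * 78 = $16926/ha

$16926/ha


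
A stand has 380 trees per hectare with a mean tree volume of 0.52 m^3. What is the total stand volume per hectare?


V_stand = 380 * 0.52 = 197.6 m^3/ha

197.6 m^3/ha


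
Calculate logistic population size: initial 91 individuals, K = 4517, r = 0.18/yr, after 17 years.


(K - N0)/N0 = (4517 - 91)/91 = 4426/91 = 48.6374
r*t = 0.18 * 17 = 3.06; exp(-3.06) = 0.0468877
48.6374 * 0.0468877 = 2.28050
1 + 2.28050 = 3.28050
N = 4517 / 3.28050 = 1376.92 ≈ 1377

1377


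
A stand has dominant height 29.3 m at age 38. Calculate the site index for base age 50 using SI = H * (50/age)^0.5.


50/38 = 1.31579
(1.31579)^0.5 = 1.14708
SI = 29.3 * 1.14708 = 33.6094 ≈ 33.6 m

33.6 m


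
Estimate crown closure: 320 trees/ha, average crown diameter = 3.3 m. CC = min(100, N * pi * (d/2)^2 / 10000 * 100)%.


(d/2)^2 = (3.3/2)^2 = 1.65^2 = 2.7225
Crown area = 3.141593 * 2.7225 = 8.55299 m^2
N * area / 10000 * 100 = 320 * 8.55299 / 10000 * 100 = 27.3696
CC = min(100, 27.3696) = 27.3696 ≈ 27.4%

27.4%


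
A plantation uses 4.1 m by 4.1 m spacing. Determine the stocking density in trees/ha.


N = 10000 / 4.1^2 = 10000 / 16.81 = 594.884 ≈ 595 trees/ha

595 trees/ha


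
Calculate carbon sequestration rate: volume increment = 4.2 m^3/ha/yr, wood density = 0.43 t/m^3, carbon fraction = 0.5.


C = 4.2 * 0.43 * 0.5 = 0.903 ≈ 0.90 t C/ha/yr

0.90 t C/ha/yr


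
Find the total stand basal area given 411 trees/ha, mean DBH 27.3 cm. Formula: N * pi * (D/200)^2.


(D/200)^2 = (27.3/200)^2 = 0.1365^2 = 0.01863225
Individual BA = 3.141593 * 0.01863225 = 0.0585349 m^2
Stand BA = 411 * 0.0585349 = 24.0578 ≈ 24.06 m^2/ha

24.06 m^2/ha


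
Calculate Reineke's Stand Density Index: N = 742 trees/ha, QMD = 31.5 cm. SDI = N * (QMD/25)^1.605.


QMD/25 = 31.5/25 = 1.26
(1.26)^1.605 = exp(1.605 * ln(1.26)) = exp(1.605 * 0.231112) = exp(0.370935) = 1.44909
SDI = 742 * 1.44909 = 1075.22 ≈ 1075

1075


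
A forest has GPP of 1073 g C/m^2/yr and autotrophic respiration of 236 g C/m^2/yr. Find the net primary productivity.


NPP = GPP - Ra = 1073 - 236 = 837 g C/m^2/yr

837 g C/m^2/yr


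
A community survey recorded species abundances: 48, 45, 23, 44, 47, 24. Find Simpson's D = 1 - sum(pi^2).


Total N = 48 + 45 + 23 + 44 + 47 + 24 = 231
Per-species terms:
  p = 48/231 = 0.207792; p^2 = 0.207792^2 = 0.043178
  p = 45/231 = 0.194805; p^2 = 0.194805^2 = 0.037949
  p = 23/231 = 0.099567; p^2 = 0.099567^2 = 0.009914
  p = 44/231 = 0.190476; p^2 = 0.190476^2 = 0.036281
  p = 47/231 = 0.203463; p^2 = 0.203463^2 = 0.041397
  p = 24/231 = 0.103896; p^2 = 0.103896^2 = 0.010794
sum(p^2) = 0.043178 + 0.037949 + 0.009914 + 0.036281 + 0.041397 + 0.010794 = 0.179513
D = 1 - 0.179513 = 0.820487 ≈ 0.8205

0.8205


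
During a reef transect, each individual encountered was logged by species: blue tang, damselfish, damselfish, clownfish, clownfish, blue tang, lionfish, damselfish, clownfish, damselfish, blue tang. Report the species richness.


Total individuals logged = 11
Distinct species (count of individuals): blue tang (3), damselfish (4), clownfish (3), lionfish (1)
Species richness = number of distinct species = 4

4


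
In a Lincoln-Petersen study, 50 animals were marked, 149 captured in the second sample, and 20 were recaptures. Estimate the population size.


N = M * C / R = 50 * 149 / 20 = 7450 / 20 = 372.50 ≈ 373

373 individuals


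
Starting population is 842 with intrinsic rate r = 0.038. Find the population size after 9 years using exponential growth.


r*t = 0.038 * 9 = 0.342
exp(0.342) = 1.40776
N = 842 * 1.40776 = 1185.33 ≈ 1185

1185


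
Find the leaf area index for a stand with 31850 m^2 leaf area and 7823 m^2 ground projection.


LAI = 31850 / 7823 = 4.0713 ≈ 4.07

4.07


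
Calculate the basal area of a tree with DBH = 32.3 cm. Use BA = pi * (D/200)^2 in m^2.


D/200 = 32.3/200 = 0.1615 m
(D/200)^2 = 0.1615^2 = 0.02608225
BA = 3.141593 * 0.02608225 = 0.0819398 ≈ 0.0819 m^2

0.0819 m^2


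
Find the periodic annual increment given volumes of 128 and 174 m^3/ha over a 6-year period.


PAI = (V2 - V1) / period = (174 - 128) / 6 = 46 / 6 = 7.6667 ≈ 7.67 m^3/ha/yr

7.67 m^3/ha/yr


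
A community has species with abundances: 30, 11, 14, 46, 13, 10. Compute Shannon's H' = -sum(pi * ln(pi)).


Total N = 30 + 11 + 14 + 46 + 13 + 10 = 124
Per-species terms:
  p = 30/124 = 0.241935; ln(p) = -1.419086; p*ln(p) = 0.241935 * (-1.419086) = -0.343327
  p = 11/124 = 0.088710; ln(p) = -2.422383; p*ln(p) = 0.088710 * (-2.422383) = -0.214890
  p = 14/124 = 0.112903; ln(p) = -2.181226; p*ln(p) = 0.112903 * (-2.181226) = -0.246267
  p = 46/124 = 0.370968; ln(p) = -0.991639; p*ln(p) = 0.370968 * (-0.991639) = -0.367866
  p = 13/124 = 0.104839; ln(p) = -2.255329; p*ln(p) = 0.104839 * (-2.255329) = -0.236446
  p = 10/124 = 0.080645; ln(p) = -2.517698; p*ln(p) = 0.080645 * (-2.517698) = -0.203040
sum(p*ln(p)) = (-0.343327) + (-0.214890) + (-0.246267) + (-0.367866) + (-0.236446) + (-0.203040) = -1.611836
H' = -(-1.611836) = 1.611836 ≈ 1.6118

1.6118


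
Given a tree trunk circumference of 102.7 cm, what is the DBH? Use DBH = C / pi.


DBH = C / pi = 102.7 / 3.141593 = 32.6904 ≈ 32.69 cm

32.69 cm


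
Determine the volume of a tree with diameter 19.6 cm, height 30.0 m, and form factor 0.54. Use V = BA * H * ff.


(D/200)^2 = (19.6/200)^2 = 0.098^2 = 0.009604
BA = 3.141593 * 0.009604 = 0.0301719 m^2
V = 0.0301719 * 30.0 * 0.54 = 0.488785 ≈ 0.489 m^3

0.489 m^3


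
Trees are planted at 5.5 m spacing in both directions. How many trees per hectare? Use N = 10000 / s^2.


N = 10000 / 5.5^2 = 10000 / 30.25 = 330.579 ≈ 331 trees/ha

331 trees/ha


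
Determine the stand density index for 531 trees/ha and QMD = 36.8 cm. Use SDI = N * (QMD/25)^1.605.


QMD/25 = 36.8/25 = 1.472
(1.472)^1.605 = exp(1.605 * ln(1.472)) = exp(1.605 * 0.386622) = exp(0.620528) = 1.85991
SDI = 531 * 1.85991 = 987.612 ≈ 988

988


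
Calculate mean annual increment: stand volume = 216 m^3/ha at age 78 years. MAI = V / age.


MAI = 216 / 78 = 2.7692 ≈ 2.77 m^3/ha/yr

2.77 m^3/ha/yr


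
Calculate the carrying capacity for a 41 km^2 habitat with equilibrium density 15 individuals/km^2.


K = 15 * 41 = 615 individuals

615 individuals


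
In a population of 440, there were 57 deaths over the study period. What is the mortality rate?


Mortality rate = 57 / 440 = 0.129545 ≈ 0.1295

0.1295


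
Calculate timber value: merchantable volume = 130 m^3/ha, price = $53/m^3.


Value = 130 * 53 = $6890/ha

$6890/ha


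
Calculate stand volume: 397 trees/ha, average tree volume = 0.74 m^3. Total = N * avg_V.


V_stand = 397 * 0.74 = 293.78 ≈ 293.8 m^3/ha

293.8 m^3/ha


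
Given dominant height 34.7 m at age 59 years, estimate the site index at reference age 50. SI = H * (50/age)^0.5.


50/59 = 0.847458
(0.847458)^0.5 = 0.920575
SI = 34.7 * 0.920575 = 31.9440 ≈ 31.9 m

31.9 m


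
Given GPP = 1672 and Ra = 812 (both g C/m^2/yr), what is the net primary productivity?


NPP = GPP - Ra = 1672 - 812 = 860 g C/m^2/yr

860 g C/m^2/yr


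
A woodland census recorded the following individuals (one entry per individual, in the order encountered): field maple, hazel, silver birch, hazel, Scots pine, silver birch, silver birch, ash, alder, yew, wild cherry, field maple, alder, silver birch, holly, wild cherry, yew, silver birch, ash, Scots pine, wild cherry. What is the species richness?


Total individuals logged = 21
Distinct species (count of individuals): field maple (2), hazel (2), silver birch (5), Scots pine (2), ash (2), alder (2), yew (2), wild cherry (3), holly (1)
Species richness = number of distinct species = 9

9


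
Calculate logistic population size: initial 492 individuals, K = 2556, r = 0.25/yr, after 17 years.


(K - N0)/N0 = (2556 - 492)/492 = 2064/492 = 4.19512
r*t = 0.25 * 17 = 4.25; exp(-4.25) = 0.0142642
4.19512 * 0.0142642 = 0.0598400
1 + 0.0598400 = 1.05984
N = 2556 / 1.05984 = 2411.68 ≈ 2412

2412
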